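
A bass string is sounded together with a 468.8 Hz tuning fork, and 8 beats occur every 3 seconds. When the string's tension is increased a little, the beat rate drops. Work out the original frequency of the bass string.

466.1333 Hz

Beat frequency = 8/3 = 2.6667 Hz.
|f − 468.8| = 2.6667, so the bass string was at either 466.1333 Hz or 471.4667 Hz.
Higher tension means higher frequency; the adjustment raises the bass string's frequency.
The beat rate fell, so the adjustment moved the bass string toward 468.8 Hz — it must have started below the reference.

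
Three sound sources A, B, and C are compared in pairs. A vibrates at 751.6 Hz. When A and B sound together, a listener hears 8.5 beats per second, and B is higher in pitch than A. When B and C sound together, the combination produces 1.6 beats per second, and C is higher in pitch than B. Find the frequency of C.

761.7 Hz

B is above A, so f_B = 751.6 + 8.5 = 760.1 Hz.
C is above B, so f_C = 760.1 + 1.6 = 761.7 Hz.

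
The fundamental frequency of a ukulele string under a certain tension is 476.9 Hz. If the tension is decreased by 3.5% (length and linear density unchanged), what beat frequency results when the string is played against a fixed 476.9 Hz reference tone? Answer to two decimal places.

8.42 Hz

For a string, f ∝ √T, so the new frequency is 476.9·√0.965 = 468.4799 Hz.
f_beat = |468.4799 − 476.9| = 8.42 Hz.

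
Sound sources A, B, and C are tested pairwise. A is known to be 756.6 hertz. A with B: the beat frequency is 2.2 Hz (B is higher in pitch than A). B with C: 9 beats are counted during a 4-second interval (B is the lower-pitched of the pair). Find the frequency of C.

B is above A, so f_B = 756.6 + 2.2 = 758.8 Hz.
B–C: Beat frequency = 9/4 = 2.25 Hz.
C is above B, so f_C = 758.8 + 2.25 = 761.05 Hz.

761.05 Hz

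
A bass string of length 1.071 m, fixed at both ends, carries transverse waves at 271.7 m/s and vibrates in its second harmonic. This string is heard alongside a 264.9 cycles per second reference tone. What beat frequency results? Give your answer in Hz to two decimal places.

11.21 Hz

For a string fixed at both ends, f_n = n·v/(2L) = 2·271.7/(2·1.071) = 253.6881 Hz.
f_beat = |253.6881 − 264.9| = 11.21 Hz.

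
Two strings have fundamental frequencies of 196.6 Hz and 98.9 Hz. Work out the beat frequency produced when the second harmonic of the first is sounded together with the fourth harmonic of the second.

2.4 Hz

Second harmonic of the first: 2·196.6 = 393.2 Hz.
Fourth harmonic of the second: 4·98.9 = 395.6 Hz.
f_beat = |393.2 − 395.6| = 2.4 Hz.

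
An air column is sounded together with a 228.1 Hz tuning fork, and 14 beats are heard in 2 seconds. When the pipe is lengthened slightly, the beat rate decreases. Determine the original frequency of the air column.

235.1 Hz

Beat frequency = 14/2 = 7 Hz.
|f − 228.1| = 7, so the air column was at either 221.1 Hz or 235.1 Hz.
A longer pipe has a lower fundamental; the adjustment lowers the air column's frequency.
The beat rate fell, so the adjustment moved the air column toward 228.1 Hz — it must have started above the reference.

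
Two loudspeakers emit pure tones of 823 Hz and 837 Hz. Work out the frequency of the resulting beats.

Beats arise from superposition of two nearby frequencies; the beat rate is |f₁ − f₂|.
|823 − 837| = 14 Hz.

14 Hz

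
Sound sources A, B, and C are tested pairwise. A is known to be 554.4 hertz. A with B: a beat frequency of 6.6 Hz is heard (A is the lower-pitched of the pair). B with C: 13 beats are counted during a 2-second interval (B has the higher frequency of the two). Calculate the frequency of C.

B is above A, so f_B = 554.4 + 6.6 = 561 Hz.
B–C: Beat frequency = 13/2 = 6.5 Hz.
C is below B, so f_C = 561 − 6.5 = 554.5 Hz.

554.5 Hz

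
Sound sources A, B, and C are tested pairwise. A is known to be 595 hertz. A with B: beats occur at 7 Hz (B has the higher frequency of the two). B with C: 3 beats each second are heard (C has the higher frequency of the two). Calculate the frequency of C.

B is above A, so f_B = 595 + 7 = 602 Hz.
C is above B, so f_C = 602 + 3 = 605 Hz.

605 Hz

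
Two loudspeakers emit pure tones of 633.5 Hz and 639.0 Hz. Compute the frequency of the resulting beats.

The beat frequency equals the magnitude of the frequency difference.
|633.5 − 639.0| = 5.5 Hz.

5.5 Hz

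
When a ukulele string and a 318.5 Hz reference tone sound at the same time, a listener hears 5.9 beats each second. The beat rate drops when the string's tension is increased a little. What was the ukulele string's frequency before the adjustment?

312.6 Hz

|f − 318.5| = 5.9, so the ukulele string was at either 312.6 Hz or 324.4 Hz.
Higher tension means higher frequency; the adjustment raises the ukulele string's frequency.
The beat rate fell, so the adjustment moved the ukulele string toward 318.5 Hz — it must have started below the reference.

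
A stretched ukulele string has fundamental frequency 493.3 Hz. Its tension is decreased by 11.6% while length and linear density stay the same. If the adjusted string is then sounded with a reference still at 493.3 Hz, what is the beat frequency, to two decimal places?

29.49 Hz

For a string, f ∝ √T, so the new frequency is 493.3·√0.884 = 463.8069 Hz.
f_beat = |463.8069 − 493.3| = 29.49 Hz.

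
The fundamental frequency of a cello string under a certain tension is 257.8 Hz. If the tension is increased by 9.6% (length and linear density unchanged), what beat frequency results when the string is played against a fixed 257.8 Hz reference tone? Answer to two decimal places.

For a string, f ∝ √T, so the new frequency is 257.8·√1.096 = 269.8909 Hz.
f_beat = |269.8909 − 257.8| = 12.09 Hz.

12.09 Hz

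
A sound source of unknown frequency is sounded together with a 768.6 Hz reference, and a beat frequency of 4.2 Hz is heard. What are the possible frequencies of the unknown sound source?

764.4 Hz or 772.8 Hz

|f − 768.6| = 4.2, so f = 768.6 ± 4.2.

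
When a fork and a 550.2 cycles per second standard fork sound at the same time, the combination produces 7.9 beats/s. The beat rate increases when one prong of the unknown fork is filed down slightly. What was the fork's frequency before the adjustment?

|f − 550.2| = 7.9, so the fork was at either 542.3 Hz or 558.1 Hz.
Filing a prong removes mass and raises the fork's frequency; the adjustment raises the fork's frequency.
The beat rate rose, so the adjustment moved the fork further from 550.2 Hz — it was already above the reference.

558.1 Hz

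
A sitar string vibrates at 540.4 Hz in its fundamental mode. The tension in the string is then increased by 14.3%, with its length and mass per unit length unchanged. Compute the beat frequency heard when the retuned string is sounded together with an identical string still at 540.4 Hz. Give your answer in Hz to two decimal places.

For a string, f ∝ √T, so the new frequency is 540.4·√1.143 = 577.7480 Hz.
f_beat = |577.7480 − 540.4| = 37.35 Hz.

37.35 Hz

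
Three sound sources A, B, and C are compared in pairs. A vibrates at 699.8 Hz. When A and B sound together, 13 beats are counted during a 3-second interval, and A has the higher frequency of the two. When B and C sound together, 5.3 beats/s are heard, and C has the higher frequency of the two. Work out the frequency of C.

A–B: Beat frequency = 13/3 = 4.3333 Hz.
B is below A, so f_B = 699.8 − 4.3333 = 695.4667 Hz.
C is above B, so f_C = 695.4667 + 5.3 = 700.7667 Hz.

700.7667 Hz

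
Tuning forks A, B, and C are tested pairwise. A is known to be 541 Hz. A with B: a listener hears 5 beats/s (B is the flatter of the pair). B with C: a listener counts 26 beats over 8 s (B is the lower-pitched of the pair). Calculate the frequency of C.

B is below A, so f_B = 541 − 5 = 536 Hz.
B–C: Beat frequency = 26/8 = 3.25 Hz.
C is above B, so f_C = 536 + 3.25 = 539.25 Hz.

539.25 Hz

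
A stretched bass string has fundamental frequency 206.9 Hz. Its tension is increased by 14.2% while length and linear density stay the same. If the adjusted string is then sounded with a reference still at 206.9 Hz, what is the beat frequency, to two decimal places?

14.20 Hz

For a string, f ∝ √T, so the new frequency is 206.9·√1.142 = 221.1024 Hz.
f_beat = |221.1024 − 206.9| = 14.20 Hz.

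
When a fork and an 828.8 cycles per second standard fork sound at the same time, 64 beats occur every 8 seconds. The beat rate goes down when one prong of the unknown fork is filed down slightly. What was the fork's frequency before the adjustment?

820.8 Hz

Beat frequency = 64/8 = 8 Hz.
|f − 828.8| = 8, so the fork was at either 820.8 Hz or 836.8 Hz.
Filing a prong removes mass and raises the fork's frequency; the adjustment raises the fork's frequency.
The beat rate fell, so the adjustment moved the fork toward 828.8 Hz — it must have started below the reference.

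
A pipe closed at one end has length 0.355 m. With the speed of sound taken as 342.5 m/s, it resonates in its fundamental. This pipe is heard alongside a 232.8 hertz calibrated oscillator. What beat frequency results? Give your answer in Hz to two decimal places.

Closed pipe (odd harmonics): f_n = n·v/(4L) = 1·342.5/(4·0.355) = 241.1972 Hz.
f_beat = |241.1972 − 232.8| = 8.40 Hz.

8.40 Hz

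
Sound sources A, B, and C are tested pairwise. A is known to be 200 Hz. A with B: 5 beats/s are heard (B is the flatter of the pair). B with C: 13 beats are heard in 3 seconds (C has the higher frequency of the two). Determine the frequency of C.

B is below A, so f_B = 200 − 5 = 195 Hz.
B–C: Beat frequency = 13/3 = 4.3333 Hz.
C is above B, so f_C = 195 + 4.3333 = 199.3333 Hz.

199.3333 Hz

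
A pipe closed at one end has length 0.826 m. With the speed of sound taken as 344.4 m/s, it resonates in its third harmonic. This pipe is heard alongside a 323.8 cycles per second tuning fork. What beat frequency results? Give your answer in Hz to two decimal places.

11.09 Hz

Closed pipe (odd harmonics): f_n = n·v/(4L) = 3·344.4/(4·0.826) = 312.7119 Hz.
f_beat = |312.7119 − 323.8| = 11.09 Hz.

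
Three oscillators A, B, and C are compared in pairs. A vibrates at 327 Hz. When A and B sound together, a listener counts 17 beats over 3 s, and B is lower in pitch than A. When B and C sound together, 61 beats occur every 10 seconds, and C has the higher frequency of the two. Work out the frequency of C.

327.4333 Hz

A–B: Beat frequency = 17/3 = 5.6667 Hz.
B is below A, so f_B = 327 − 5.6667 = 321.3333 Hz.
B–C: Beat frequency = 61/10 = 6.1 Hz.
C is above B, so f_C = 321.3333 + 6.1 = 327.4333 Hz.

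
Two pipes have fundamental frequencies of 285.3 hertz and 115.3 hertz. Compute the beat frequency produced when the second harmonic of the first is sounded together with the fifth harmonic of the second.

5.9 Hz

Second harmonic of the first: 2·285.3 = 570.6 Hz.
Fifth harmonic of the second: 5·115.3 = 576.5 Hz.
f_beat = |570.6 − 576.5| = 5.9 Hz.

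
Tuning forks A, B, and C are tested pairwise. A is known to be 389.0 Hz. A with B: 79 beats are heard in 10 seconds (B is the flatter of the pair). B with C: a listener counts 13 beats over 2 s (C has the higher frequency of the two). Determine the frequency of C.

A–B: Beat frequency = 79/10 = 7.9 Hz.
B is below A, so f_B = 389.0 − 7.9 = 381.1 Hz.
B–C: Beat frequency = 13/2 = 6.5 Hz.
C is above B, so f_C = 381.1 + 6.5 = 387.6 Hz.

387.6 Hz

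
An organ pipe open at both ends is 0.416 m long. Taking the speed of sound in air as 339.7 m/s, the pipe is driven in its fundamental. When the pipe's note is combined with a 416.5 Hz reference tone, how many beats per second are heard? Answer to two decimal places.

Open pipe: f_n = n·v/(2L) = 1·339.7/(2·0.416) = 408.2933 Hz.
f_beat = |408.2933 − 416.5| = 8.21 Hz.

8.21 Hz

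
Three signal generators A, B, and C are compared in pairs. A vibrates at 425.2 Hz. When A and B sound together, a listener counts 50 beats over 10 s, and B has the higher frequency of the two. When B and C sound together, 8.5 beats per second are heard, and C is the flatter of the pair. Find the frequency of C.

421.7 Hz

A–B: Beat frequency = 50/10 = 5 Hz.
B is above A, so f_B = 425.2 + 5 = 430.2 Hz.
C is below B, so f_C = 430.2 − 8.5 = 421.7 Hz.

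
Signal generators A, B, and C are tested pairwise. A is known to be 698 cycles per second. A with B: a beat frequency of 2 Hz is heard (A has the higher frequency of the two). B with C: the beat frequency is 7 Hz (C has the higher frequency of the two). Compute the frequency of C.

B is below A, so f_B = 698 − 2 = 696 Hz.
C is above B, so f_C = 696 + 7 = 703 Hz.

703 Hz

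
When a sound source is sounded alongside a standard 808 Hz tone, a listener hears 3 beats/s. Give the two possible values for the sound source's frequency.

805 Hz or 811 Hz

|f − 808| = 3, so f = 808 ± 3.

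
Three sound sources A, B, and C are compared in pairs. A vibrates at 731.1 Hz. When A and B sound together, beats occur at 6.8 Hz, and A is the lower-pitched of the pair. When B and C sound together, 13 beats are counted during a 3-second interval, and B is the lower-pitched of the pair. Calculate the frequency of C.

742.2333 Hz

B is above A, so f_B = 731.1 + 6.8 = 737.9 Hz.
B–C: Beat frequency = 13/3 = 4.3333 Hz.
C is above B, so f_C = 737.9 + 4.3333 = 742.2333 Hz.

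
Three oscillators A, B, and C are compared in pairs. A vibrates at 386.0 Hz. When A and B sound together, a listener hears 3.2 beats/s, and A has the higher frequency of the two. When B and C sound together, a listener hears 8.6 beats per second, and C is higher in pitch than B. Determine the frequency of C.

B is below A, so f_B = 386.0 − 3.2 = 382.8 Hz.
C is above B, so f_C = 382.8 + 8.6 = 391.4 Hz.

391.4 Hz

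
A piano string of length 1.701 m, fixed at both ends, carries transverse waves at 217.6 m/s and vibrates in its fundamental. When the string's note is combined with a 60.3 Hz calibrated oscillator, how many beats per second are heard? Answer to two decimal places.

For a string fixed at both ends, f_n = n·v/(2L) = 1·217.6/(2·1.701) = 63.9624 Hz.
f_beat = |63.9624 − 60.3| = 3.66 Hz.

3.66 Hz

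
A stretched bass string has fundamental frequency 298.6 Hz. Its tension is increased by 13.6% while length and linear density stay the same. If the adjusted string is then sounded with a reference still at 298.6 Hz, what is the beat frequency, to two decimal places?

For a string, f ∝ √T, so the new frequency is 298.6·√1.136 = 318.2577 Hz.
f_beat = |318.2577 − 298.6| = 19.66 Hz.

19.66 Hz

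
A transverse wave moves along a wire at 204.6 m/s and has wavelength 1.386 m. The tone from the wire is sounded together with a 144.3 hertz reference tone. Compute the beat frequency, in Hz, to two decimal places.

Source frequency f = v/λ = 204.6/1.386 = 147.6190 Hz.
f_beat = |147.6190 − 144.3| = 3.32 Hz.

3.32 Hz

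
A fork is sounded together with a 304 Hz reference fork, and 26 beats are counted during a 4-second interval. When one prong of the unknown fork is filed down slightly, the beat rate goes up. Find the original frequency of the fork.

Beat frequency = 26/4 = 6.5 Hz.
|f − 304| = 6.5, so the fork was at either 297.5 Hz or 310.5 Hz.
Filing a prong removes mass and raises the fork's frequency; the adjustment raises the fork's frequency.
The beat rate rose, so the adjustment moved the fork further from 304 Hz — it was already above the reference.

310.5 Hz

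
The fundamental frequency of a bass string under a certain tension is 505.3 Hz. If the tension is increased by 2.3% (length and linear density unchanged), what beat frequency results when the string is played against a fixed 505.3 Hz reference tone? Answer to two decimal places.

For a string, f ∝ √T, so the new frequency is 505.3·√1.023 = 511.0779 Hz.
f_beat = |511.0779 − 505.3| = 5.78 Hz.

5.78 Hz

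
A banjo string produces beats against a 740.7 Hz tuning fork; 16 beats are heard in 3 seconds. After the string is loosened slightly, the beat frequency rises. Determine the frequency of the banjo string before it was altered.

735.3667 Hz

Beat frequency = 16/3 = 5.3333 Hz.
|f − 740.7| = 5.3333, so the banjo string was at either 735.3667 Hz or 746.0333 Hz.
Reducing tension lowers a string's frequency; the adjustment lowers the banjo string's frequency.
The beat rate rose, so the adjustment moved the banjo string further from 740.7 Hz — it was already below the reference.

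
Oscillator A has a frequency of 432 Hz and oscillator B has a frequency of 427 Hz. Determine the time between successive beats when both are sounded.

f_beat = |432 − 427| = 5 Hz.
Beat period T = 1 / f_beat = 1 / 5 s.

0.200 s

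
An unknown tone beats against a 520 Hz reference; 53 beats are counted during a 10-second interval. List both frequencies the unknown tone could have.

514.7 Hz or 525.3 Hz

Beat frequency = 53/10 = 5.3 Hz.
|f − 520| = 5.3, so f = 520 ± 5.3.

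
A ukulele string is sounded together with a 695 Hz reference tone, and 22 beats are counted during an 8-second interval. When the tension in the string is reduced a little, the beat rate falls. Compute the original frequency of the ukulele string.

Beat frequency = 22/8 = 2.75 Hz.
|f − 695| = 2.75, so the ukulele string was at either 692.25 Hz or 697.75 Hz.
Lower tension means lower frequency; the adjustment lowers the ukulele string's frequency.
The beat rate fell, so the adjustment moved the ukulele string toward 695 Hz — it must have started above the reference.

697.75 Hz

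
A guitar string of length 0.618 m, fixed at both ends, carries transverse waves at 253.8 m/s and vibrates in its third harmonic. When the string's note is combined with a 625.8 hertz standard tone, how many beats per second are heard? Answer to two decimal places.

9.78 Hz

For a string fixed at both ends, f_n = n·v/(2L) = 3·253.8/(2·0.618) = 616.0194 Hz.
f_beat = |616.0194 − 625.8| = 9.78 Hz.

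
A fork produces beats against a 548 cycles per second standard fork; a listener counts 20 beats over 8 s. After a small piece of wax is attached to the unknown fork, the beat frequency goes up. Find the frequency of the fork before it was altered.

545.5 Hz

Beat frequency = 20/8 = 2.5 Hz.
|f − 548| = 2.5, so the fork was at either 545.5 Hz or 550.5 Hz.
Loading a fork with wax lowers its frequency; the adjustment lowers the fork's frequency.
The beat rate rose, so the adjustment moved the fork further from 548 Hz — it was already below the reference.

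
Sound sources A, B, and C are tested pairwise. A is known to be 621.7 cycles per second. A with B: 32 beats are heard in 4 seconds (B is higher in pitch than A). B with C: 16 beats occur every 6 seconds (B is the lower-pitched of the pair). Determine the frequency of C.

632.3667 Hz

A–B: Beat frequency = 32/4 = 8 Hz.
B is above A, so f_B = 621.7 + 8 = 629.7 Hz.
B–C: Beat frequency = 16/6 = 2.6667 Hz.
C is above B, so f_C = 629.7 + 2.6667 = 632.3667 Hz.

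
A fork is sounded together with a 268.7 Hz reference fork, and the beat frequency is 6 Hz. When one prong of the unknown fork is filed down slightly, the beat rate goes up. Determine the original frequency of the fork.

274.7 Hz

|f − 268.7| = 6, so the fork was at either 262.7 Hz or 274.7 Hz.
Filing a prong removes mass and raises the fork's frequency; the adjustment raises the fork's frequency.
The beat rate rose, so the adjustment moved the fork further from 268.7 Hz — it was already above the reference.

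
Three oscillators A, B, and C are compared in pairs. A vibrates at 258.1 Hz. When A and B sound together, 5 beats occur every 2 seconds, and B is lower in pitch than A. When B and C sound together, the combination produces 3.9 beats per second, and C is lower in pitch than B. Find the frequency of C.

A–B: Beat frequency = 5/2 = 2.5 Hz.
B is below A, so f_B = 258.1 − 2.5 = 255.6 Hz.
C is below B, so f_C = 255.6 − 3.9 = 251.7 Hz.

251.7 Hz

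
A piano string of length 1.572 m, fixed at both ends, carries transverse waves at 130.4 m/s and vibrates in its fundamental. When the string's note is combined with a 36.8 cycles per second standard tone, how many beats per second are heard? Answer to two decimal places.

4.68 Hz

For a string fixed at both ends, f_n = n·v/(2L) = 1·130.4/(2·1.572) = 41.4758 Hz.
f_beat = |41.4758 − 36.8| = 4.68 Hz.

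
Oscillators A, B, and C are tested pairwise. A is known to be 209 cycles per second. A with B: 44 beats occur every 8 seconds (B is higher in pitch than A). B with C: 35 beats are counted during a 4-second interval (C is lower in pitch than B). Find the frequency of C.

205.75 Hz

A–B: Beat frequency = 44/8 = 5.5 Hz.
B is above A, so f_B = 209 + 5.5 = 214.5 Hz.
B–C: Beat frequency = 35/4 = 8.75 Hz.
C is below B, so f_C = 214.5 − 8.75 = 205.75 Hz.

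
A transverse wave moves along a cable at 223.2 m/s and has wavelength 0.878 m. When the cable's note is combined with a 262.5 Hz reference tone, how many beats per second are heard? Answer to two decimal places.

Source frequency f = v/λ = 223.2/0.878 = 254.2141 Hz.
f_beat = |254.2141 − 262.5| = 8.29 Hz.

8.29 Hz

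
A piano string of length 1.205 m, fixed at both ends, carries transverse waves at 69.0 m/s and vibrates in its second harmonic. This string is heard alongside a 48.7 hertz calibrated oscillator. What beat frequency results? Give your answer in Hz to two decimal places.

For a string fixed at both ends, f_n = n·v/(2L) = 2·69.0/(2·1.205) = 57.2614 Hz.
f_beat = |57.2614 − 48.7| = 8.56 Hz.

8.56 Hz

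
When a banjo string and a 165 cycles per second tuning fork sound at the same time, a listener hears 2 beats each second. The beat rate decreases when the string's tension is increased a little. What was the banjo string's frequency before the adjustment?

163 Hz

|f − 165| = 2, so the banjo string was at either 163 Hz or 167 Hz.
Higher tension means higher frequency; the adjustment raises the banjo string's frequency.
The beat rate fell, so the adjustment moved the banjo string toward 165 Hz — it must have started below the reference.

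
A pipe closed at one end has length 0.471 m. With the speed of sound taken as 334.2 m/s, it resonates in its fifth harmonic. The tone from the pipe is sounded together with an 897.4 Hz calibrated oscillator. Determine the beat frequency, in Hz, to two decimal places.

10.46 Hz

Closed pipe (odd harmonics): f_n = n·v/(4L) = 5·334.2/(4·0.471) = 886.9427 Hz.
f_beat = |886.9427 − 897.4| = 10.46 Hz.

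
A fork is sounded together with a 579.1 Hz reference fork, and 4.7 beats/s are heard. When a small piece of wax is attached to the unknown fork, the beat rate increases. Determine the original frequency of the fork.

574.4 Hz

|f − 579.1| = 4.7, so the fork was at either 574.4 Hz or 583.8 Hz.
Loading a fork with wax lowers its frequency; the adjustment lowers the fork's frequency.
The beat rate rose, so the adjustment moved the fork further from 579.1 Hz — it was already below the reference.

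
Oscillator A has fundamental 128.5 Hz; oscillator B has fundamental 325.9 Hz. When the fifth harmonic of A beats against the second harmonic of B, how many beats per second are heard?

Fifth harmonic of the first: 5·128.5 = 642.5 Hz.
Second harmonic of the second: 2·325.9 = 651.8 Hz.
f_beat = |642.5 − 651.8| = 9.3 Hz.

9.3 Hz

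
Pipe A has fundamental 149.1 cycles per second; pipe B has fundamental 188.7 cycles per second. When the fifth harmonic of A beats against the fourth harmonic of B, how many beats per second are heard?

9.3 Hz

Fifth harmonic of the first: 5·149.1 = 745.5 Hz.
Fourth harmonic of the second: 4·188.7 = 754.8 Hz.
f_beat = |745.5 − 754.8| = 9.3 Hz.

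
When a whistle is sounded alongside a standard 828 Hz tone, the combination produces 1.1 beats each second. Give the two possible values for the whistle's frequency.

|f − 828| = 1.1, so f = 828 ± 1.1.

826.9 Hz or 829.1 Hz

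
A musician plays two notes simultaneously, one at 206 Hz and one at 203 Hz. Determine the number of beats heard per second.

The beat frequency equals the magnitude of the frequency difference.
|206 − 203| = 3 Hz.

3 Hz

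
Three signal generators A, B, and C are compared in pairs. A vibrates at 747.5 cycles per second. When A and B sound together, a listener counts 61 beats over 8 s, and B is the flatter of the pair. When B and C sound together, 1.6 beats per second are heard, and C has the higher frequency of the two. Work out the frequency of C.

741.475 Hz

A–B: Beat frequency = 61/8 = 7.625 Hz.
B is below A, so f_B = 747.5 − 7.625 = 739.875 Hz.
C is above B, so f_C = 739.875 + 1.6 = 741.475 Hz.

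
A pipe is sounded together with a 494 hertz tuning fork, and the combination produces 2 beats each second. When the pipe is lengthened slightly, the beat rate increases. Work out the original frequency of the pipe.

|f − 494| = 2, so the pipe was at either 492 Hz or 496 Hz.
A longer pipe has a lower fundamental; the adjustment lowers the pipe's frequency.
The beat rate rose, so the adjustment moved the pipe further from 494 Hz — it was already below the reference.

492 Hz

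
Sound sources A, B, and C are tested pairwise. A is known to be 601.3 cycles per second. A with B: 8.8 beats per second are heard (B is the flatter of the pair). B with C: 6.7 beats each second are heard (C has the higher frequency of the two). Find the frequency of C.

B is below A, so f_B = 601.3 − 8.8 = 592.5 Hz.
C is above B, so f_C = 592.5 + 6.7 = 599.2 Hz.

599.2 Hz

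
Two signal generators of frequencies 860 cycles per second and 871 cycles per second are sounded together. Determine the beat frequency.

11 Hz

Beats arise from superposition of two nearby frequencies; the beat rate is |f₁ − f₂|.
|860 − 871| = 11 Hz.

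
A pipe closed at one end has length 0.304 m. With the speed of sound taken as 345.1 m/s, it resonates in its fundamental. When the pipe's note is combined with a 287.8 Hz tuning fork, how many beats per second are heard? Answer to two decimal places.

4.00 Hz

Closed pipe (odd harmonics): f_n = n·v/(4L) = 1·345.1/(4·0.304) = 283.7993 Hz.
f_beat = |283.7993 − 287.8| = 4.00 Hz.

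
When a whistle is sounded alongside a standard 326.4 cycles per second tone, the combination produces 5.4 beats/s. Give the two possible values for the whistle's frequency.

321 Hz or 331.8 Hz

|f − 326.4| = 5.4, so f = 326.4 ± 5.4.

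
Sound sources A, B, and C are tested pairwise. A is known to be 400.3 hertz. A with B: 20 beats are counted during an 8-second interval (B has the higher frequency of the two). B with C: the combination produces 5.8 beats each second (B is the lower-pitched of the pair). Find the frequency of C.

A–B: Beat frequency = 20/8 = 2.5 Hz.
B is above A, so f_B = 400.3 + 2.5 = 402.8 Hz.
C is above B, so f_C = 402.8 + 5.8 = 408.6 Hz.

408.6 Hz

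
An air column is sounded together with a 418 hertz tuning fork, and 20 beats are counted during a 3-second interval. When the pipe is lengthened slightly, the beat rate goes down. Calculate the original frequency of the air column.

Beat frequency = 20/3 = 6.6667 Hz.
|f − 418| = 6.6667, so the air column was at either 411.3333 Hz or 424.6667 Hz.
A longer pipe has a lower fundamental; the adjustment lowers the air column's frequency.
The beat rate fell, so the adjustment moved the air column toward 418 Hz — it must have started above the reference.

424.6667 Hz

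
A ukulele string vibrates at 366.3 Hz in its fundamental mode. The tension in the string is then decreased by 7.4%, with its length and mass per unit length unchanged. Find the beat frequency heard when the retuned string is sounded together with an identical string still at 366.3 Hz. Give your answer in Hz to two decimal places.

13.81 Hz

For a string, f ∝ √T, so the new frequency is 366.3·√0.926 = 352.4864 Hz.
f_beat = |352.4864 − 366.3| = 13.81 Hz.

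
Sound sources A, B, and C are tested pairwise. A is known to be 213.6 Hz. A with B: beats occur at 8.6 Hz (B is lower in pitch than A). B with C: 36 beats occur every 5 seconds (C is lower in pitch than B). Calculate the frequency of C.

197.8 Hz

B is below A, so f_B = 213.6 − 8.6 = 205 Hz.
B–C: Beat frequency = 36/5 = 7.2 Hz.
C is below B, so f_C = 205 − 7.2 = 197.8 Hz.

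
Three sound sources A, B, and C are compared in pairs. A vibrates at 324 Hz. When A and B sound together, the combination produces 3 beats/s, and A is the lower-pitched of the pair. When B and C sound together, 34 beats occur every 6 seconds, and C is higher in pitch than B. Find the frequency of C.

B is above A, so f_B = 324 + 3 = 327 Hz.
B–C: Beat frequency = 34/6 = 5.6667 Hz.
C is above B, so f_C = 327 + 5.6667 = 332.6667 Hz.

332.6667 Hz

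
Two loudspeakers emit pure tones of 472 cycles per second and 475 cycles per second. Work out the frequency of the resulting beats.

Beats arise from superposition of two nearby frequencies; the beat rate is |f₁ − f₂|.
|472 − 475| = 3 Hz.

3 Hz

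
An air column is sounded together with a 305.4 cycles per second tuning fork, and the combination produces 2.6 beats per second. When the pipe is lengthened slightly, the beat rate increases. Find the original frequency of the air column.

302.8 Hz

|f − 305.4| = 2.6, so the air column was at either 302.8 Hz or 308 Hz.
A longer pipe has a lower fundamental; the adjustment lowers the air column's frequency.
The beat rate rose, so the adjustment moved the air column further from 305.4 Hz — it was already below the reference.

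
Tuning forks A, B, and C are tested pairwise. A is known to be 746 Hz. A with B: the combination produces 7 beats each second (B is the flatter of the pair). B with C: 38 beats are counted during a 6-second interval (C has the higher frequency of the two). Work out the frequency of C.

745.3333 Hz

B is below A, so f_B = 746 − 7 = 739 Hz.
B–C: Beat frequency = 38/6 = 6.3333 Hz.
C is above B, so f_C = 739 + 6.3333 = 745.3333 Hz.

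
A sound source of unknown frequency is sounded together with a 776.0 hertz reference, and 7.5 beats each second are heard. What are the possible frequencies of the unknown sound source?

|f − 776.0| = 7.5, so f = 776.0 ± 7.5.

768.5 Hz or 783.5 Hz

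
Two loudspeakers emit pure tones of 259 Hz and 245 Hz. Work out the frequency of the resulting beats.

14 Hz

The beat frequency equals the magnitude of the frequency difference.
|259 − 245| = 14 Hz.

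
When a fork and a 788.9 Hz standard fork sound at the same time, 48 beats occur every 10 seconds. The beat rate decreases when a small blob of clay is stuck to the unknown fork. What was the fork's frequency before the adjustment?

Beat frequency = 48/10 = 4.8 Hz.
|f − 788.9| = 4.8, so the fork was at either 784.1 Hz or 793.7 Hz.
Adding mass to a fork lowers its frequency; the adjustment lowers the fork's frequency.
The beat rate fell, so the adjustment moved the fork toward 788.9 Hz — it must have started above the reference.

793.7 Hz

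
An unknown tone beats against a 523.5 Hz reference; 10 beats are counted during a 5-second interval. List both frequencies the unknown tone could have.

Beat frequency = 10/5 = 2 Hz.
|f − 523.5| = 2, so f = 523.5 ± 2.

521.5 Hz or 525.5 Hz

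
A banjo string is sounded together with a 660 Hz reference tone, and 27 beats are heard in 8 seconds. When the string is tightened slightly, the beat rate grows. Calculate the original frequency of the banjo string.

663.375 Hz

Beat frequency = 27/8 = 3.375 Hz.
|f − 660| = 3.375, so the banjo string was at either 656.625 Hz or 663.375 Hz.
Increasing tension raises a string's frequency; the adjustment raises the banjo string's frequency.
The beat rate rose, so the adjustment moved the banjo string further from 660 Hz — it was already above the reference.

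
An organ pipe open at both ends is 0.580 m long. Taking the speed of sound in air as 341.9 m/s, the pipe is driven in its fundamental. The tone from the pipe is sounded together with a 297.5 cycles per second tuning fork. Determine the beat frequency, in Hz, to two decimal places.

2.76 Hz

Open pipe: f_n = n·v/(2L) = 1·341.9/(2·0.580) = 294.7414 Hz.
f_beat = |294.7414 − 297.5| = 2.76 Hz.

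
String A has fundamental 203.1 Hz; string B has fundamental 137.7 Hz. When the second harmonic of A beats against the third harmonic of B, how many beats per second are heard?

6.9 Hz

Second harmonic of the first: 2·203.1 = 406.2 Hz.
Third harmonic of the second: 3·137.7 = 413.1 Hz.
f_beat = |406.2 − 413.1| = 6.9 Hz.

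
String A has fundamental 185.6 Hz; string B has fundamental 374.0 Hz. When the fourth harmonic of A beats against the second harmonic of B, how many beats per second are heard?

5.6 Hz

Fourth harmonic of the first: 4·185.6 = 742.4 Hz.
Second harmonic of the second: 2·374.0 = 748.0 Hz.
f_beat = |742.4 − 748.0| = 5.6 Hz.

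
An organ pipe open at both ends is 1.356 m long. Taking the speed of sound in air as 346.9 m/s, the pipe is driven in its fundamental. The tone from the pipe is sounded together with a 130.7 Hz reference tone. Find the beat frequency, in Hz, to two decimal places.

2.79 Hz

Open pipe: f_n = n·v/(2L) = 1·346.9/(2·1.356) = 127.9130 Hz.
f_beat = |127.9130 − 130.7| = 2.79 Hz.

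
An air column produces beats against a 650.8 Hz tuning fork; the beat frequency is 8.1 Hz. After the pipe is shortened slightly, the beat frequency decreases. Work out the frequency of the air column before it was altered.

642.7 Hz

|f − 650.8| = 8.1, so the air column was at either 642.7 Hz or 658.9 Hz.
A shorter pipe has a higher fundamental; the adjustment raises the air column's frequency.
The beat rate fell, so the adjustment moved the air column toward 650.8 Hz — it must have started below the reference.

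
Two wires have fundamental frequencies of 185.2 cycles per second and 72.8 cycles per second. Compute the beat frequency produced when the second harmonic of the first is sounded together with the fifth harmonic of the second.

Second harmonic of the first: 2·185.2 = 370.4 Hz.
Fifth harmonic of the second: 5·72.8 = 364.0 Hz.
f_beat = |370.4 − 364.0| = 6.4 Hz.

6.4 Hz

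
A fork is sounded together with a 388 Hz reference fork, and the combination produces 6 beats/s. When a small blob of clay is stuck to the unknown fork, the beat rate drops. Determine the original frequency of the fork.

|f − 388| = 6, so the fork was at either 382 Hz or 394 Hz.
Adding mass to a fork lowers its frequency; the adjustment lowers the fork's frequency.
The beat rate fell, so the adjustment moved the fork toward 388 Hz — it must have started above the reference.

394 Hz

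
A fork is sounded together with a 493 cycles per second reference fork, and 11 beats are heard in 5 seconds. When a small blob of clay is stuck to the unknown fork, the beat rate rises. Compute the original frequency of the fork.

Beat frequency = 11/5 = 2.2 Hz.
|f − 493| = 2.2, so the fork was at either 490.8 Hz or 495.2 Hz.
Adding mass to a fork lowers its frequency; the adjustment lowers the fork's frequency.
The beat rate rose, so the adjustment moved the fork further from 493 Hz — it was already below the reference.

490.8 Hz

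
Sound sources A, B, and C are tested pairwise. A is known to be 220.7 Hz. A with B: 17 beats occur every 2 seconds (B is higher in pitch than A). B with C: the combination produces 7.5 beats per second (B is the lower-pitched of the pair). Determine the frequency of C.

A–B: Beat frequency = 17/2 = 8.5 Hz.
B is above A, so f_B = 220.7 + 8.5 = 229.2 Hz.
C is above B, so f_C = 229.2 + 7.5 = 236.7 Hz.

236.7 Hz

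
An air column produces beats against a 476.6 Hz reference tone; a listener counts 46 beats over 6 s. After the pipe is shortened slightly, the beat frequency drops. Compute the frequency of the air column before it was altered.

468.9333 Hz

Beat frequency = 46/6 = 7.6667 Hz.
|f − 476.6| = 7.6667, so the air column was at either 468.9333 Hz or 484.2667 Hz.
A shorter pipe has a higher fundamental; the adjustment raises the air column's frequency.
The beat rate fell, so the adjustment moved the air column toward 476.6 Hz — it must have started below the reference.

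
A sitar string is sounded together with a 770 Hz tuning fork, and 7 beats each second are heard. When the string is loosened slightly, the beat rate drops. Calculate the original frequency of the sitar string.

|f − 770| = 7, so the sitar string was at either 763 Hz or 777 Hz.
Reducing tension lowers a string's frequency; the adjustment lowers the sitar string's frequency.
The beat rate fell, so the adjustment moved the sitar string toward 770 Hz — it must have started above the reference.

777 Hz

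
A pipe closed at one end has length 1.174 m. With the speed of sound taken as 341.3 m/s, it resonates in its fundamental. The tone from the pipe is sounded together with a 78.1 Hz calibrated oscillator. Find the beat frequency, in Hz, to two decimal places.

Closed pipe (odd harmonics): f_n = n·v/(4L) = 1·341.3/(4·1.174) = 72.6789 Hz.
f_beat = |72.6789 − 78.1| = 5.42 Hz.

5.42 Hz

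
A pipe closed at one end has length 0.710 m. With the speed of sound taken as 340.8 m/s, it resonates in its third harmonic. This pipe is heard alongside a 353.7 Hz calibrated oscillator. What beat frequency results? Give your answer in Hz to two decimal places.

6.30 Hz

Closed pipe (odd harmonics): f_n = n·v/(4L) = 3·340.8/(4·0.710) = 360.0000 Hz.
f_beat = |360.0000 − 353.7| = 6.30 Hz.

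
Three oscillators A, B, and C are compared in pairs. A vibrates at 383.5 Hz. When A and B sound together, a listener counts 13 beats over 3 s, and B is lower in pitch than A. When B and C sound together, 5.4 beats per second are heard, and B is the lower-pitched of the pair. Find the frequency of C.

A–B: Beat frequency = 13/3 = 4.3333 Hz.
B is below A, so f_B = 383.5 − 4.3333 = 379.1667 Hz.
C is above B, so f_C = 379.1667 + 5.4 = 384.5667 Hz.

384.5667 Hz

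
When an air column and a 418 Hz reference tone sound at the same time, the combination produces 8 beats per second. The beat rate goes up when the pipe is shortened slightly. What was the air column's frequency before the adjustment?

426 Hz

|f − 418| = 8, so the air column was at either 410 Hz or 426 Hz.
A shorter pipe has a higher fundamental; the adjustment raises the air column's frequency.
The beat rate rose, so the adjustment moved the air column further from 418 Hz — it was already above the reference.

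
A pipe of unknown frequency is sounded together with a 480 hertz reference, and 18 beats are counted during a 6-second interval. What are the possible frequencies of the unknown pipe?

Beat frequency = 18/6 = 3 Hz.
|f − 480| = 3, so f = 480 ± 3.

477 Hz or 483 Hz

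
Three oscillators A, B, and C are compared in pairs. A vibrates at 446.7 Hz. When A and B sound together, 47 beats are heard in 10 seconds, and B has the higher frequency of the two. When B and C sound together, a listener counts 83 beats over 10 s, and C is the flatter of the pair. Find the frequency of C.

A–B: Beat frequency = 47/10 = 4.7 Hz.
B is above A, so f_B = 446.7 + 4.7 = 451.4 Hz.
B–C: Beat frequency = 83/10 = 8.3 Hz.
C is below B, so f_C = 451.4 − 8.3 = 443.1 Hz.

443.1 Hz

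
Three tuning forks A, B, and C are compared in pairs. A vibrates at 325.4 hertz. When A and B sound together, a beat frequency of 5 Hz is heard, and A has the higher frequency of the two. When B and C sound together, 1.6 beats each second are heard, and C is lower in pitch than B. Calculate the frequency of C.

318.8 Hz

B is below A, so f_B = 325.4 − 5 = 320.4 Hz.
C is below B, so f_C = 320.4 − 1.6 = 318.8 Hz.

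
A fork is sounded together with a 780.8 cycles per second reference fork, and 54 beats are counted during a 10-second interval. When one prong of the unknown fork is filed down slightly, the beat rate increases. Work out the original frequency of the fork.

786.2 Hz

Beat frequency = 54/10 = 5.4 Hz.
|f − 780.8| = 5.4, so the fork was at either 775.4 Hz or 786.2 Hz.
Filing a prong removes mass and raises the fork's frequency; the adjustment raises the fork's frequency.
The beat rate rose, so the adjustment moved the fork further from 780.8 Hz — it was already above the reference.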